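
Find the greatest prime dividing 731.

43

731 = 17 · 43
43 is prime.
So 731 = 17 · 43; the largest prime factor is 43.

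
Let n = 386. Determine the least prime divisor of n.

2

386 is even: 2 divides it.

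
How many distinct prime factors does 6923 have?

6923 = 7 · 989
989 = 23 · 43
6923 = 7 · 23 · 43, which has 3 distinct prime factors.

3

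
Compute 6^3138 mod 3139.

6^1 ≡ 6 (mod 3139)
6^2 ≡ 6^2 = 36 ≡ 36 (mod 3139)
6^4 ≡ 36^2 = 1296 ≡ 1296 (mod 3139)
6^8 ≡ 1296^2 = 1679616 ≡ 251 (mod 3139)
6^16 ≡ 251^2 = 63001 ≡ 221 (mod 3139)
6^32 ≡ 221^2 = 48841 ≡ 1756 (mod 3139)
6^64 ≡ 1756^2 = 3083536 ≡ 1038 (mod 3139)
6^128 ≡ 1038^2 = 1077444 ≡ 767 (mod 3139)
6^256 ≡ 767^2 = 588289 ≡ 1296 (mod 3139)
6^512 ≡ 1296^2 = 1679616 ≡ 251 (mod 3139)
6^1024 ≡ 251^2 = 63001 ≡ 221 (mod 3139)
6^2048 ≡ 221^2 = 48841 ≡ 1756 (mod 3139)
3138 = 2048 + 1024 + 64 + 2 in binary powers of 2.
So 6^3138 ≡ 1756 · 221 · 1038 · 36 ≡ 2710 (mod 3139).
Since 2710 ≠ 1, base 6 is a Fermat witness: 3139 is composite.

2710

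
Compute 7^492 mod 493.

455

7^1 ≡ 7 (mod 493)
7^2 ≡ 7^2 = 49 ≡ 49 (mod 493)
7^4 ≡ 49^2 = 2401 ≡ 429 (mod 493)
7^8 ≡ 429^2 = 184041 ≡ 152 (mod 493)
7^16 ≡ 152^2 = 23104 ≡ 426 (mod 493)
7^32 ≡ 426^2 = 181476 ≡ 52 (mod 493)
7^64 ≡ 52^2 = 2704 ≡ 239 (mod 493)
7^128 ≡ 239^2 = 57121 ≡ 426 (mod 493)
7^256 ≡ 426^2 = 181476 ≡ 52 (mod 493)
492 = 256 + 128 + 64 + 32 + 8 + 4 in binary powers of 2.
So 7^492 ≡ 52 · 426 · 239 · 52 · 152 · 429 ≡ 455 (mod 493).
Since 455 ≠ 1, base 7 is a Fermat witness: 493 is composite.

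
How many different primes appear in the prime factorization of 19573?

2

19573 = 23^2 · 37
19573 = 23^2 · 37, which has 2 distinct prime factors.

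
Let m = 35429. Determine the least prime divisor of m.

35429 is odd.
Digit sum 23, not divisible by 3.
Ends in 9: not divisible by 5.
7: 35429 = 7·5061 + 2
11: 35429 = 11·3220 + 9
13: 35429 = 13·2725 + 4
17: 35429 = 17·2084 + 1
19: 35429 = 19·1864 + 13
23: 35429 = 23·1540 + 9
29: 35429 = 29·1221 + 20
31: 35429 = 31·1142 + 27
37: 35429 = 37·957 + 20
41: 35429 = 41·864 + 5
43: 35429 = 43·823 + 40
47: 35429 = 47·753 + 38
53: 35429 = 53·668 + 25
59: 35429 = 59·600 + 29
61: 35429 = 61·580 + 49
67: 35429 = 67·528 + 53
71: 35429 = 71·499

71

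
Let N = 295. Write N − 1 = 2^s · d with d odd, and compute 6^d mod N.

141

295 − 1 = 294 = 2^1 · 147, so d = 147.
6^1 ≡ 6 (mod 295)
6^2 ≡ 6^2 = 36 ≡ 36 (mod 295)
6^4 ≡ 36^2 = 1296 ≡ 116 (mod 295)
6^8 ≡ 116^2 = 13456 ≡ 181 (mod 295)
6^16 ≡ 181^2 = 32761 ≡ 16 (mod 295)
6^32 ≡ 16^2 = 256 ≡ 256 (mod 295)
6^64 ≡ 256^2 = 65536 ≡ 46 (mod 295)
6^128 ≡ 46^2 = 2116 ≡ 51 (mod 295)
147 = 128 + 16 + 2 + 1 in binary powers of 2.
So 6^147 ≡ 51 · 16 · 36 · 6 ≡ 141 (mod 295).
Squaring chain: 141; never reaches −1, so base 6 is a Miller–Rabin witness that 295 is composite.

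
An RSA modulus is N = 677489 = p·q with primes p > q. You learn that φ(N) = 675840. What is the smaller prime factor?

φ(n) = (p−1)(q−1) = n − (p+q) + 1, so p + q = 677489 − 675840 + 1 = 1650.
p and q are the roots of t² − 1650t + 677489 = 0.
Discriminant: 1650² − 4·677489 = 2722500 − 2709956 = 12544; √12544 = 112.
q = (1650 − 112)/2 = 769, p = (1650 + 112)/2 = 881.
Check: 769 · 881 = 677489.

769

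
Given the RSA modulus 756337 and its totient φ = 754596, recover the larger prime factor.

919

φ(n) = (p−1)(q−1) = n − (p+q) + 1, so p + q = 756337 − 754596 + 1 = 1742.
p and q are the roots of t² − 1742t + 756337 = 0.
Discriminant: 1742² − 4·756337 = 3034564 − 3025348 = 9216; √9216 = 96.
q = (1742 − 96)/2 = 823, p = (1742 + 96)/2 = 919.
Check: 823 · 919 = 756337.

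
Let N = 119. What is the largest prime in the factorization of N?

17

119 = 7 · 17
17 is prime.
So 119 = 7 · 17; the largest prime factor is 17.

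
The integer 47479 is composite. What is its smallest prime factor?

79

47479 is odd.
Digit sum 31, not divisible by 3.
Ends in 9: not divisible by 5.
7: 47479 = 7·6782 + 5
11: 47479 = 11·4316 + 3
13: 47479 = 13·3652 + 3
17: 47479 = 17·2792 + 15
19: 47479 = 19·2498 + 17
23: 47479 = 23·2064 + 7
29: 47479 = 29·1637 + 6
31: 47479 = 31·1531 + 18
37: 47479 = 37·1283 + 8
41: 47479 = 41·1158 + 1
43: 47479 = 43·1104 + 7
47: 47479 = 47·1010 + 9
53: 47479 = 53·895 + 44
59: 47479 = 59·804 + 43
61: 47479 = 61·778 + 21
67: 47479 = 67·708 + 43
71: 47479 = 71·668 + 51
73: 47479 = 73·650 + 29
79: 47479 = 79·601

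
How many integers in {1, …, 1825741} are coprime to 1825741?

1780800

Factor: 1825741 = 107 · 113 · 151.
φ(1825741) = (107−1) · (113−1) · (151−1) = 106 · 112 · 150 = 1780800.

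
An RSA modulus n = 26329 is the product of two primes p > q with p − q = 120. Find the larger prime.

233

Since p = q + 120, we have 26329 = q(q + 120), so q² + 120q − 26329 = 0.
Discriminant: 120² + 4·26329 = 14400 + 105316 = 119716; √119716 = 346.
q = (−120 + 346)/2 = 113, and p = q + 120 = 233.
Check: 113 · 233 = 26329.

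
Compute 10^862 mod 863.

10^1 ≡ 10 (mod 863)
10^2 ≡ 10^2 = 100 ≡ 100 (mod 863)
10^4 ≡ 100^2 = 10000 ≡ 507 (mod 863)
10^8 ≡ 507^2 = 257049 ≡ 738 (mod 863)
10^16 ≡ 738^2 = 544644 ≡ 91 (mod 863)
10^32 ≡ 91^2 = 8281 ≡ 514 (mod 863)
10^64 ≡ 514^2 = 264196 ≡ 118 (mod 863)
10^128 ≡ 118^2 = 13924 ≡ 116 (mod 863)
10^256 ≡ 116^2 = 13456 ≡ 511 (mod 863)
10^512 ≡ 511^2 = 261121 ≡ 495 (mod 863)
862 = 512 + 256 + 64 + 16 + 8 + 4 + 2 in binary powers of 2.
So 10^862 ≡ 495 · 511 · 118 · 91 · 738 · 507 · 100 ≡ 1 (mod 863).
Since the result is 1, base 10 gives no evidence that 863 is composite.

1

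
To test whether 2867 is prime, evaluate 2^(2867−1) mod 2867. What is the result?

2^1 ≡ 2 (mod 2867)
2^2 ≡ 2^2 = 4 ≡ 4 (mod 2867)
2^4 ≡ 4^2 = 16 ≡ 16 (mod 2867)
2^8 ≡ 16^2 = 256 ≡ 256 (mod 2867)
2^16 ≡ 256^2 = 65536 ≡ 2462 (mod 2867)
2^32 ≡ 2462^2 = 6061444 ≡ 606 (mod 2867)
2^64 ≡ 606^2 = 367236 ≡ 260 (mod 2867)
2^128 ≡ 260^2 = 67600 ≡ 1659 (mod 2867)
2^256 ≡ 1659^2 = 2752281 ≡ 2828 (mod 2867)
2^512 ≡ 2828^2 = 7997584 ≡ 1521 (mod 2867)
2^1024 ≡ 1521^2 = 2313441 ≡ 2639 (mod 2867)
2^2048 ≡ 2639^2 = 6964321 ≡ 378 (mod 2867)
2866 = 2048 + 512 + 256 + 32 + 16 + 2 in binary powers of 2.
So 2^2866 ≡ 378 · 1521 · 2828 · 606 · 2462 · 4 ≡ 1015 (mod 2867).
Since 1015 ≠ 1, base 2 is a Fermat witness: 2867 is composite.

1015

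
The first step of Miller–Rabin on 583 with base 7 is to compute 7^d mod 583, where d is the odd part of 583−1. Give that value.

583 − 1 = 582 = 2^1 · 291, so d = 291.
7^1 ≡ 7 (mod 583)
7^2 ≡ 7^2 = 49 ≡ 49 (mod 583)
7^4 ≡ 49^2 = 2401 ≡ 69 (mod 583)
7^8 ≡ 69^2 = 4761 ≡ 97 (mod 583)
7^16 ≡ 97^2 = 9409 ≡ 81 (mod 583)
7^32 ≡ 81^2 = 6561 ≡ 148 (mod 583)
7^64 ≡ 148^2 = 21904 ≡ 333 (mod 583)
7^128 ≡ 333^2 = 110889 ≡ 119 (mod 583)
7^256 ≡ 119^2 = 14161 ≡ 169 (mod 583)
291 = 256 + 32 + 2 + 1 in binary powers of 2.
So 7^291 ≡ 169 · 148 · 49 · 7 ≡ 271 (mod 583).
Squaring chain: 271; never reaches −1, so base 7 is a Miller–Rabin witness that 583 is composite.

271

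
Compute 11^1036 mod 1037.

489

11^1 ≡ 11 (mod 1037)
11^2 ≡ 11^2 = 121 ≡ 121 (mod 1037)
11^4 ≡ 121^2 = 14641 ≡ 123 (mod 1037)
11^8 ≡ 123^2 = 15129 ≡ 611 (mod 1037)
11^16 ≡ 611^2 = 373321 ≡ 1 (mod 1037)
11^32 ≡ 1^2 = 1 ≡ 1 (mod 1037)
11^64 ≡ 1^2 = 1 ≡ 1 (mod 1037)
11^128 ≡ 1^2 = 1 ≡ 1 (mod 1037)
11^256 ≡ 1^2 = 1 ≡ 1 (mod 1037)
11^512 ≡ 1^2 = 1 ≡ 1 (mod 1037)
11^1024 ≡ 1^2 = 1 ≡ 1 (mod 1037)
1036 = 1024 + 8 + 4 in binary powers of 2.
So 11^1036 ≡ 1 · 611 · 123 ≡ 489 (mod 1037).
Since 489 ≠ 1, base 11 is a Fermat witness: 1037 is composite.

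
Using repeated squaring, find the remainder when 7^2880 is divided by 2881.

7^1 ≡ 7 (mod 2881)
7^2 ≡ 7^2 = 49 ≡ 49 (mod 2881)
7^4 ≡ 49^2 = 2401 ≡ 2401 (mod 2881)
7^8 ≡ 2401^2 = 5764801 ≡ 2801 (mod 2881)
7^16 ≡ 2801^2 = 7845601 ≡ 638 (mod 2881)
7^32 ≡ 638^2 = 407044 ≡ 823 (mod 2881)
7^64 ≡ 823^2 = 677329 ≡ 294 (mod 2881)
7^128 ≡ 294^2 = 86436 ≡ 6 (mod 2881)
7^256 ≡ 6^2 = 36 ≡ 36 (mod 2881)
7^512 ≡ 36^2 = 1296 ≡ 1296 (mod 2881)
7^1024 ≡ 1296^2 = 1679616 ≡ 2874 (mod 2881)
7^2048 ≡ 2874^2 = 8259876 ≡ 49 (mod 2881)
2880 = 2048 + 512 + 256 + 64 in binary powers of 2.
So 7^2880 ≡ 49 · 1296 · 36 · 294 ≡ 560 (mod 2881).
Since 560 ≠ 1, base 7 is a Fermat witness: 2881 is composite.

560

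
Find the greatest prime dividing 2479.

67

2479 = 37 · 67
67 is prime.
So 2479 = 37 · 67; the largest prime factor is 67.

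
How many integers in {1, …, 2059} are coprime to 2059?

1960

Factor: 2059 = 29 · 71.
φ(2059) = (29−1) · (71−1) = 28 · 70 = 1960.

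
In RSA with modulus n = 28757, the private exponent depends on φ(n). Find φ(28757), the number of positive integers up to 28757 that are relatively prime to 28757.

Factor: 28757 = 149 · 193.
φ(28757) = (149−1) · (193−1) = 148 · 192 = 28416.

28416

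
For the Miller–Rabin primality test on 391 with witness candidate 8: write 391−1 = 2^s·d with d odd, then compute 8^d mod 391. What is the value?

391 − 1 = 390 = 2^1 · 195, so d = 195.
8^1 ≡ 8 (mod 391)
8^2 ≡ 8^2 = 64 ≡ 64 (mod 391)
8^4 ≡ 64^2 = 4096 ≡ 186 (mod 391)
8^8 ≡ 186^2 = 34596 ≡ 188 (mod 391)
8^16 ≡ 188^2 = 35344 ≡ 154 (mod 391)
8^32 ≡ 154^2 = 23716 ≡ 256 (mod 391)
8^64 ≡ 256^2 = 65536 ≡ 239 (mod 391)
8^128 ≡ 239^2 = 57121 ≡ 35 (mod 391)
195 = 128 + 64 + 2 + 1 in binary powers of 2.
So 8^195 ≡ 35 · 239 · 64 · 8 ≡ 257 (mod 391).
Squaring chain: 257; never reaches −1, so base 8 is a Miller–Rabin witness that 391 is composite.

257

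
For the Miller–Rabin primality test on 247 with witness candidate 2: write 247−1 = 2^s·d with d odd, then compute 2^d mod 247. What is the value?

247 − 1 = 246 = 2^1 · 123, so d = 123.
2^1 ≡ 2 (mod 247)
2^2 ≡ 2^2 = 4 ≡ 4 (mod 247)
2^4 ≡ 4^2 = 16 ≡ 16 (mod 247)
2^8 ≡ 16^2 = 256 ≡ 9 (mod 247)
2^16 ≡ 9^2 = 81 ≡ 81 (mod 247)
2^32 ≡ 81^2 = 6561 ≡ 139 (mod 247)
2^64 ≡ 139^2 = 19321 ≡ 55 (mod 247)
123 = 64 + 32 + 16 + 8 + 2 + 1 in binary powers of 2.
So 2^123 ≡ 55 · 139 · 81 · 9 · 4 · 2 ≡ 164 (mod 247).
Squaring chain: 164; never reaches −1, so base 2 is a Miller–Rabin witness that 247 is composite.

164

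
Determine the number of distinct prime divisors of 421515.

421515 = 3^2 · 46835
46835 = 5 · 9367
9367 = 17 · 551
551 = 19 · 29
421515 = 3^2 · 5 · 17 · 19 · 29, which has 5 distinct prime factors.

5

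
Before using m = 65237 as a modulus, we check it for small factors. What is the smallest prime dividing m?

65237 is odd.
Digit sum 23, not divisible by 3.
Ends in 7: not divisible by 5.
7: 65237 = 7·9319 + 4
11: 65237 = 11·5930 + 7
13: 65237 = 13·5018 + 3
17: 65237 = 17·3837 + 8
19: 65237 = 19·3433 + 10
23: 65237 = 23·2836 + 9
29: 65237 = 29·2249 + 16
31: 65237 = 31·2104 + 13
37: 65237 = 37·1763 + 6
41: 65237 = 41·1591 + 6
43: 65237 = 43·1517 + 6
47: 65237 = 47·1388 + 1
53: 65237 = 53·1230 + 47
59: 65237 = 59·1105 + 42
61: 65237 = 61·1069 + 28
67: 65237 = 67·973 + 46
71: 65237 = 71·918 + 59
73: 65237 = 73·893 + 48
79: 65237 = 79·825 + 62
83: 65237 = 83·785 + 82
89: 65237 = 89·733

89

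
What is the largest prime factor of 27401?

53

27401 = 11 · 2491
2491 = 47 · 53
53 is prime.
So 27401 = 11 · 47 · 53; the largest prime factor is 53.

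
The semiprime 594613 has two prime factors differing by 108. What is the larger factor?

827

Since p = q + 108, we have 594613 = q(q + 108), so q² + 108q − 594613 = 0.
Discriminant: 108² + 4·594613 = 11664 + 2378452 = 2390116; √2390116 = 1546.
q = (−108 + 1546)/2 = 719, and p = q + 108 = 827.
Check: 719 · 827 = 594613.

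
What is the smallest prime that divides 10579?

71

10579 is odd.
Digit sum 22, not divisible by 3.
Ends in 9: not divisible by 5.
7: 10579 = 7·1511 + 2
11: 10579 = 11·961 + 8
13: 10579 = 13·813 + 10
17: 10579 = 17·622 + 5
19: 10579 = 19·556 + 15
23: 10579 = 23·459 + 22
29: 10579 = 29·364 + 23
31: 10579 = 31·341 + 8
37: 10579 = 37·285 + 34
41: 10579 = 41·258 + 1
43: 10579 = 43·246 + 1
47: 10579 = 47·225 + 4
53: 10579 = 53·199 + 32
59: 10579 = 59·179 + 18
61: 10579 = 61·173 + 26
67: 10579 = 67·157 + 60
71: 10579 = 71·149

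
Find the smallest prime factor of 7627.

7627 is odd.
Digit sum 22, not divisible by 3.
Ends in 7: not divisible by 5.
7: 7627 = 7·1089 + 4
11: 7627 = 11·693 + 4
13: 7627 = 13·586 + 9
17: 7627 = 17·448 + 11
19: 7627 = 19·401 + 8
23: 7627 = 23·331 + 14
29: 7627 = 29·263

29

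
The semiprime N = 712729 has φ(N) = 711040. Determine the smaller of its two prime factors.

φ(n) = (p−1)(q−1) = n − (p+q) + 1, so p + q = 712729 − 711040 + 1 = 1690.
p and q are the roots of t² − 1690t + 712729 = 0.
Discriminant: 1690² − 4·712729 = 2856100 − 2850916 = 5184; √5184 = 72.
q = (1690 − 72)/2 = 809, p = (1690 + 72)/2 = 881.
Check: 809 · 881 = 712729.

809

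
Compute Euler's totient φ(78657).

Factor: 78657 = 3 · 157 · 167.
φ(78657) = (3−1) · (157−1) · (167−1) = 2 · 156 · 166 = 51792.

51792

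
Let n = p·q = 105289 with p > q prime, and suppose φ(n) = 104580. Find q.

φ(n) = (p−1)(q−1) = n − (p+q) + 1, so p + q = 105289 − 104580 + 1 = 710.
p and q are the roots of t² − 710t + 105289 = 0.
Discriminant: 710² − 4·105289 = 504100 − 421156 = 82944; √82944 = 288.
q = (710 − 288)/2 = 211, p = (710 + 288)/2 = 499.
Check: 211 · 499 = 105289.

211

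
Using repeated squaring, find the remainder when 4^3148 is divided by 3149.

4^1 ≡ 4 (mod 3149)
4^2 ≡ 4^2 = 16 ≡ 16 (mod 3149)
4^4 ≡ 16^2 = 256 ≡ 256 (mod 3149)
4^8 ≡ 256^2 = 65536 ≡ 2556 (mod 3149)
4^16 ≡ 2556^2 = 6533136 ≡ 2110 (mod 3149)
4^32 ≡ 2110^2 = 4452100 ≡ 2563 (mod 3149)
4^64 ≡ 2563^2 = 6568969 ≡ 155 (mod 3149)
4^128 ≡ 155^2 = 24025 ≡ 1982 (mod 3149)
4^256 ≡ 1982^2 = 3928324 ≡ 1521 (mod 3149)
4^512 ≡ 1521^2 = 2313441 ≡ 2075 (mod 3149)
4^1024 ≡ 2075^2 = 4305625 ≡ 942 (mod 3149)
4^2048 ≡ 942^2 = 887364 ≡ 2495 (mod 3149)
3148 = 2048 + 1024 + 64 + 8 + 4 in binary powers of 2.
So 4^3148 ≡ 2495 · 942 · 155 · 2556 · 256 ≡ 3138 (mod 3149).
Since 3138 ≠ 1, base 4 is a Fermat witness: 3149 is composite.

3138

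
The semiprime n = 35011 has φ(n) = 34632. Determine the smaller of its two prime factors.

157

φ(n) = (p−1)(q−1) = n − (p+q) + 1, so p + q = 35011 − 34632 + 1 = 380.
p and q are the roots of t² − 380t + 35011 = 0.
Discriminant: 380² − 4·35011 = 144400 − 140044 = 4356; √4356 = 66.
q = (380 − 66)/2 = 157, p = (380 + 66)/2 = 223.
Check: 157 · 223 = 35011.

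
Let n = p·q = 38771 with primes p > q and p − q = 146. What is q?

137

Since p = q + 146, we have 38771 = q(q + 146), so q² + 146q − 38771 = 0.
Discriminant: 146² + 4·38771 = 21316 + 155084 = 176400; √176400 = 420.
q = (−146 + 420)/2 = 137, and p = q + 146 = 283.
Check: 137 · 283 = 38771.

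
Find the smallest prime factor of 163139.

23

163139 is odd.
Digit sum 23, not divisible by 3.
Ends in 9: not divisible by 5.
7: 163139 = 7·23305 + 4
11: 163139 = 11·14830 + 9
13: 163139 = 13·12549 + 2
17: 163139 = 17·9596 + 7
19: 163139 = 19·8586 + 5
23: 163139 = 23·7093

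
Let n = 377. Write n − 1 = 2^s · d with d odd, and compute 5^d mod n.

138

377 − 1 = 376 = 2^3 · 47, so d = 47.
5^1 ≡ 5 (mod 377)
5^2 ≡ 5^2 = 25 ≡ 25 (mod 377)
5^4 ≡ 25^2 = 625 ≡ 248 (mod 377)
5^8 ≡ 248^2 = 61504 ≡ 53 (mod 377)
5^16 ≡ 53^2 = 2809 ≡ 170 (mod 377)
5^32 ≡ 170^2 = 28900 ≡ 248 (mod 377)
47 = 32 + 8 + 4 + 2 + 1 in binary powers of 2.
So 5^47 ≡ 248 · 53 · 248 · 25 · 5 ≡ 138 (mod 377).
Squaring chain: 138 → 194 → 313; never reaches −1, so base 5 is a Miller–Rabin witness that 377 is composite.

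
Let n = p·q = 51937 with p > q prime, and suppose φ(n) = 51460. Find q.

167

φ(n) = (p−1)(q−1) = n − (p+q) + 1, so p + q = 51937 − 51460 + 1 = 478.
p and q are the roots of t² − 478t + 51937 = 0.
Discriminant: 478² − 4·51937 = 228484 − 207748 = 20736; √20736 = 144.
q = (478 − 144)/2 = 167, p = (478 + 144)/2 = 311.
Check: 167 · 311 = 51937.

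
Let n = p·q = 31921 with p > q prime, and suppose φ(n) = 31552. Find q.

137

φ(n) = (p−1)(q−1) = n − (p+q) + 1, so p + q = 31921 − 31552 + 1 = 370.
p and q are the roots of t² − 370t + 31921 = 0.
Discriminant: 370² − 4·31921 = 136900 − 127684 = 9216; √9216 = 96.
q = (370 − 96)/2 = 137, p = (370 + 96)/2 = 233.
Check: 137 · 233 = 31921.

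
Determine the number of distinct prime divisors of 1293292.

1293292 = 2^2 · 323323
323323 = 7 · 46189
46189 = 11 · 4199
4199 = 13 · 323
323 = 17 · 19
1293292 = 2^2 · 7 · 11 · 13 · 17 · 19, which has 6 distinct prime factors.

6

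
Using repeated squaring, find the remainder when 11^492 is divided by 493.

11^1 ≡ 11 (mod 493)
11^2 ≡ 11^2 = 121 ≡ 121 (mod 493)
11^4 ≡ 121^2 = 14641 ≡ 344 (mod 493)
11^8 ≡ 344^2 = 118336 ≡ 16 (mod 493)
11^16 ≡ 16^2 = 256 ≡ 256 (mod 493)
11^32 ≡ 256^2 = 65536 ≡ 460 (mod 493)
11^64 ≡ 460^2 = 211600 ≡ 103 (mod 493)
11^128 ≡ 103^2 = 10609 ≡ 256 (mod 493)
11^256 ≡ 256^2 = 65536 ≡ 460 (mod 493)
492 = 256 + 128 + 64 + 32 + 8 + 4 in binary powers of 2.
So 11^492 ≡ 460 · 256 · 103 · 460 · 16 · 344 ≡ 285 (mod 493).
Since 285 ≠ 1, base 11 is a Fermat witness: 493 is composite.

285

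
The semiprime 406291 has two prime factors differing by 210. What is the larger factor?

751

Since p = q + 210, we have 406291 = q(q + 210), so q² + 210q − 406291 = 0.
Discriminant: 210² + 4·406291 = 44100 + 1625164 = 1669264; √1669264 = 1292.
q = (−210 + 1292)/2 = 541, and p = q + 210 = 751.
Check: 541 · 751 = 406291.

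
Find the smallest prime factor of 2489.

19

2489 is odd.
Digit sum 23, not divisible by 3.
Ends in 9: not divisible by 5.
7: 2489 = 7·355 + 4
11: 2489 = 11·226 + 3
13: 2489 = 13·191 + 6
17: 2489 = 17·146 + 7
19: 2489 = 19·131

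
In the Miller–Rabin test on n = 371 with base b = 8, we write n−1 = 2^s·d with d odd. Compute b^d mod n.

371 − 1 = 370 = 2^1 · 185, so d = 185.
8^1 ≡ 8 (mod 371)
8^2 ≡ 8^2 = 64 ≡ 64 (mod 371)
8^4 ≡ 64^2 = 4096 ≡ 15 (mod 371)
8^8 ≡ 15^2 = 225 ≡ 225 (mod 371)
8^16 ≡ 225^2 = 50625 ≡ 169 (mod 371)
8^32 ≡ 169^2 = 28561 ≡ 365 (mod 371)
8^64 ≡ 365^2 = 133225 ≡ 36 (mod 371)
8^128 ≡ 36^2 = 1296 ≡ 183 (mod 371)
185 = 128 + 32 + 16 + 8 + 1 in binary powers of 2.
So 8^185 ≡ 183 · 365 · 169 · 225 · 8 ≡ 71 (mod 371).
Squaring chain: 71; never reaches −1, so base 8 is a Miller–Rabin witness that 371 is composite.

71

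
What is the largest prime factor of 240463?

97

240463 = 37 · 6499
6499 = 67 · 97
97 is prime.
So 240463 = 37 · 67 · 97; the largest prime factor is 97.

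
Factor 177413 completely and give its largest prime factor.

177413 = 31 · 5723
5723 = 59 · 97
97 is prime.
So 177413 = 31 · 59 · 97; the largest prime factor is 97.

97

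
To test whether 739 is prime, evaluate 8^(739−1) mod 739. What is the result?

1

8^1 ≡ 8 (mod 739)
8^2 ≡ 8^2 = 64 ≡ 64 (mod 739)
8^4 ≡ 64^2 = 4096 ≡ 401 (mod 739)
8^8 ≡ 401^2 = 160801 ≡ 438 (mod 739)
8^16 ≡ 438^2 = 191844 ≡ 443 (mod 739)
8^32 ≡ 443^2 = 196249 ≡ 414 (mod 739)
8^64 ≡ 414^2 = 171396 ≡ 687 (mod 739)
8^128 ≡ 687^2 = 471969 ≡ 487 (mod 739)
8^256 ≡ 487^2 = 237169 ≡ 689 (mod 739)
8^512 ≡ 689^2 = 474721 ≡ 283 (mod 739)
738 = 512 + 128 + 64 + 32 + 2 in binary powers of 2.
So 8^738 ≡ 283 · 487 · 687 · 414 · 64 ≡ 1 (mod 739).
Since the result is 1, base 8 gives no evidence that 739 is composite.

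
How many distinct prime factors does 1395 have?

3

1395 = 3^2 · 155
155 = 5 · 31
1395 = 3^2 · 5 · 31, which has 3 distinct prime factors.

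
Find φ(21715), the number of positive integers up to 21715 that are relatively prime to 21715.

16800

Factor: 21715 = 5 · 43 · 101.
φ(21715) = (5−1) · (43−1) · (101−1) = 4 · 42 · 100 = 16800.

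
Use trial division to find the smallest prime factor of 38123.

38123 is odd.
Digit sum 17, not divisible by 3.
Ends in 3: not divisible by 5.
7: 38123 = 7·5446 + 1
11: 38123 = 11·3465 + 8
13: 38123 = 13·2932 + 7
17: 38123 = 17·2242 + 9
19: 38123 = 19·2006 + 9
23: 38123 = 23·1657 + 12
29: 38123 = 29·1314 + 17
31: 38123 = 31·1229 + 24
37: 38123 = 37·1030 + 13
41: 38123 = 41·929 + 34
43: 38123 = 43·886 + 25
47: 38123 = 47·811 + 6
53: 38123 = 53·719 + 16
59: 38123 = 59·646 + 9
61: 38123 = 61·624 + 59
67: 38123 = 67·569

67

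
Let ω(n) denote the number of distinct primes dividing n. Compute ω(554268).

6

554268 = 2^2 · 138567
138567 = 3 · 46189
46189 = 11 · 4199
4199 = 13 · 323
323 = 17 · 19
554268 = 2^2 · 3 · 11 · 13 · 17 · 19, which has 6 distinct prime factors.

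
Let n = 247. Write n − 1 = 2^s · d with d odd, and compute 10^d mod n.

103

247 − 1 = 246 = 2^1 · 123, so d = 123.
10^1 ≡ 10 (mod 247)
10^2 ≡ 10^2 = 100 ≡ 100 (mod 247)
10^4 ≡ 100^2 = 10000 ≡ 120 (mod 247)
10^8 ≡ 120^2 = 14400 ≡ 74 (mod 247)
10^16 ≡ 74^2 = 5476 ≡ 42 (mod 247)
10^32 ≡ 42^2 = 1764 ≡ 35 (mod 247)
10^64 ≡ 35^2 = 1225 ≡ 237 (mod 247)
123 = 64 + 32 + 16 + 8 + 2 + 1 in binary powers of 2.
So 10^123 ≡ 237 · 35 · 42 · 74 · 100 · 10 ≡ 103 (mod 247).
Squaring chain: 103; never reaches −1, so base 10 is a Miller–Rabin witness that 247 is composite.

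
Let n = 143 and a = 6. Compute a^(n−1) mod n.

6^1 ≡ 6 (mod 143)
6^2 ≡ 6^2 = 36 ≡ 36 (mod 143)
6^4 ≡ 36^2 = 1296 ≡ 9 (mod 143)
6^8 ≡ 9^2 = 81 ≡ 81 (mod 143)
6^16 ≡ 81^2 = 6561 ≡ 126 (mod 143)
6^32 ≡ 126^2 = 15876 ≡ 3 (mod 143)
6^64 ≡ 3^2 = 9 ≡ 9 (mod 143)
6^128 ≡ 9^2 = 81 ≡ 81 (mod 143)
142 = 128 + 8 + 4 + 2 in binary powers of 2.
So 6^142 ≡ 81 · 81 · 9 · 36 ≡ 69 (mod 143).
Since 69 ≠ 1, base 6 is a Fermat witness: 143 is composite.

69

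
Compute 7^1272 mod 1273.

1179

7^1 ≡ 7 (mod 1273)
7^2 ≡ 7^2 = 49 ≡ 49 (mod 1273)
7^4 ≡ 49^2 = 2401 ≡ 1128 (mod 1273)
7^8 ≡ 1128^2 = 1272384 ≡ 657 (mod 1273)
7^16 ≡ 657^2 = 431649 ≡ 102 (mod 1273)
7^32 ≡ 102^2 = 10404 ≡ 220 (mod 1273)
7^64 ≡ 220^2 = 48400 ≡ 26 (mod 1273)
7^128 ≡ 26^2 = 676 ≡ 676 (mod 1273)
7^256 ≡ 676^2 = 456976 ≡ 1242 (mod 1273)
7^512 ≡ 1242^2 = 1542564 ≡ 961 (mod 1273)
7^1024 ≡ 961^2 = 923521 ≡ 596 (mod 1273)
1272 = 1024 + 128 + 64 + 32 + 16 + 8 in binary powers of 2.
So 7^1272 ≡ 596 · 676 · 26 · 220 · 102 · 657 ≡ 1179 (mod 1273).
Since 1179 ≠ 1, base 7 is a Fermat witness: 1273 is composite.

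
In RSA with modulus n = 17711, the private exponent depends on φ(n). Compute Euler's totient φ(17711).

Factor: 17711 = 89 · 199.
φ(17711) = (89−1) · (199−1) = 88 · 198 = 17424.

17424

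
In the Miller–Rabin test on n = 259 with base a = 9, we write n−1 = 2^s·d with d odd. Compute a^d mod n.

259 − 1 = 258 = 2^1 · 129, so d = 129.
9^1 ≡ 9 (mod 259)
9^2 ≡ 9^2 = 81 ≡ 81 (mod 259)
9^4 ≡ 81^2 = 6561 ≡ 86 (mod 259)
9^8 ≡ 86^2 = 7396 ≡ 144 (mod 259)
9^16 ≡ 144^2 = 20736 ≡ 16 (mod 259)
9^32 ≡ 16^2 = 256 ≡ 256 (mod 259)
9^64 ≡ 256^2 = 65536 ≡ 9 (mod 259)
9^128 ≡ 9^2 = 81 ≡ 81 (mod 259)
129 = 128 + 1 in binary powers of 2.
So 9^129 ≡ 81 · 9 ≡ 211 (mod 259).
Squaring chain: 211; never reaches −1, so base 9 is a Miller–Rabin witness that 259 is composite.

211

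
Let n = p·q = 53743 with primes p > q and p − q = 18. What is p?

Since p = q + 18, we have 53743 = q(q + 18), so q² + 18q − 53743 = 0.
Discriminant: 18² + 4·53743 = 324 + 214972 = 215296; √215296 = 464.
q = (−18 + 464)/2 = 223, and p = q + 18 = 241.
Check: 223 · 241 = 53743.

241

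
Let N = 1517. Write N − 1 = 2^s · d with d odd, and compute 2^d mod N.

1517 − 1 = 1516 = 2^2 · 379, so d = 379.
2^1 ≡ 2 (mod 1517)
2^2 ≡ 2^2 = 4 ≡ 4 (mod 1517)
2^4 ≡ 4^2 = 16 ≡ 16 (mod 1517)
2^8 ≡ 16^2 = 256 ≡ 256 (mod 1517)
2^16 ≡ 256^2 = 65536 ≡ 305 (mod 1517)
2^32 ≡ 305^2 = 93025 ≡ 488 (mod 1517)
2^64 ≡ 488^2 = 238144 ≡ 1492 (mod 1517)
2^128 ≡ 1492^2 = 2226064 ≡ 625 (mod 1517)
2^256 ≡ 625^2 = 390625 ≡ 756 (mod 1517)
379 = 256 + 64 + 32 + 16 + 8 + 2 + 1 in binary powers of 2.
So 2^379 ≡ 756 · 1492 · 488 · 305 · 256 · 4 · 2 ≡ 923 (mod 1517).
Squaring chain: 923 → 892; never reaches −1, so base 2 is a Miller–Rabin witness that 1517 is composite.

923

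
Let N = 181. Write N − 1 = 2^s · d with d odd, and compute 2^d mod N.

162

181 − 1 = 180 = 2^2 · 45, so d = 45.
2^1 ≡ 2 (mod 181)
2^2 ≡ 2^2 = 4 ≡ 4 (mod 181)
2^4 ≡ 4^2 = 16 ≡ 16 (mod 181)
2^8 ≡ 16^2 = 256 ≡ 75 (mod 181)
2^16 ≡ 75^2 = 5625 ≡ 14 (mod 181)
2^32 ≡ 14^2 = 196 ≡ 15 (mod 181)
45 = 32 + 8 + 4 + 1 in binary powers of 2.
So 2^45 ≡ 15 · 75 · 16 · 2 ≡ 162 (mod 181).
Squaring chain: 162 → 180; reaches −1, so base 2 does not prove 181 composite.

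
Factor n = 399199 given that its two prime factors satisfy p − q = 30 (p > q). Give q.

Since p = q + 30, we have 399199 = q(q + 30), so q² + 30q − 399199 = 0.
Discriminant: 30² + 4·399199 = 900 + 1596796 = 1597696; √1597696 = 1264.
q = (−30 + 1264)/2 = 617, and p = q + 30 = 647.
Check: 617 · 647 = 399199.

617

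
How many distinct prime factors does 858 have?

858 = 2 · 429
429 = 3 · 143
143 = 11 · 13
858 = 2 · 3 · 11 · 13, which has 4 distinct prime factors.

4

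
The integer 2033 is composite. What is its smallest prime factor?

19

2033 is odd.
Digit sum 8, not divisible by 3.
Ends in 3: not divisible by 5.
7: 2033 = 7·290 + 3
11: 2033 = 11·184 + 9
13: 2033 = 13·156 + 5
17: 2033 = 17·119 + 10
19: 2033 = 19·107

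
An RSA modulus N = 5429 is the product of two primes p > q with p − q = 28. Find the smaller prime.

61

Since p = q + 28, we have 5429 = q(q + 28), so q² + 28q − 5429 = 0.
Discriminant: 28² + 4·5429 = 784 + 21716 = 22500; √22500 = 150.
q = (−28 + 150)/2 = 61, and p = q + 28 = 89.
Check: 61 · 89 = 5429.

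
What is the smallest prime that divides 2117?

2117 is odd.
Digit sum 11, not divisible by 3.
Ends in 7: not divisible by 5.
7: 2117 = 7·302 + 3
11: 2117 = 11·192 + 5
13: 2117 = 13·162 + 11
17: 2117 = 17·124 + 9
19: 2117 = 19·111 + 8
23: 2117 = 23·92 + 1
29: 2117 = 29·73

29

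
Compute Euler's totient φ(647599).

616896

Factor: 647599 = 29 · 137 · 163.
φ(647599) = (29−1) · (137−1) · (163−1) = 28 · 136 · 162 = 616896.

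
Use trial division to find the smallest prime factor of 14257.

53

14257 is odd.
Digit sum 19, not divisible by 3.
Ends in 7: not divisible by 5.
7: 14257 = 7·2036 + 5
11: 14257 = 11·1296 + 1
13: 14257 = 13·1096 + 9
17: 14257 = 17·838 + 11
19: 14257 = 19·750 + 7
23: 14257 = 23·619 + 20
29: 14257 = 29·491 + 18
31: 14257 = 31·459 + 28
37: 14257 = 37·385 + 12
41: 14257 = 41·347 + 30
43: 14257 = 43·331 + 24
47: 14257 = 47·303 + 16
53: 14257 = 53·269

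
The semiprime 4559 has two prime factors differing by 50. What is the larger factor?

Since p = q + 50, we have 4559 = q(q + 50), so q² + 50q − 4559 = 0.
Discriminant: 50² + 4·4559 = 2500 + 18236 = 20736; √20736 = 144.
q = (−50 + 144)/2 = 47, and p = q + 50 = 97.
Check: 47 · 97 = 4559.

97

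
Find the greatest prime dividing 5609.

5609 = 71 · 79
79 is prime.
So 5609 = 71 · 79; the largest prime factor is 79.

79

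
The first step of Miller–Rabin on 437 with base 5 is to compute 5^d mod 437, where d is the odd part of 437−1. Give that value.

290

437 − 1 = 436 = 2^2 · 109, so d = 109.
5^1 ≡ 5 (mod 437)
5^2 ≡ 5^2 = 25 ≡ 25 (mod 437)
5^4 ≡ 25^2 = 625 ≡ 188 (mod 437)
5^8 ≡ 188^2 = 35344 ≡ 384 (mod 437)
5^16 ≡ 384^2 = 147456 ≡ 187 (mod 437)
5^32 ≡ 187^2 = 34969 ≡ 9 (mod 437)
5^64 ≡ 9^2 = 81 ≡ 81 (mod 437)
109 = 64 + 32 + 8 + 4 + 1 in binary powers of 2.
So 5^109 ≡ 81 · 9 · 384 · 188 · 5 ≡ 290 (mod 437).
Squaring chain: 290 → 196; never reaches −1, so base 5 is a Miller–Rabin witness that 437 is composite.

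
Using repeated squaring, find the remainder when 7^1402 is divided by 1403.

351

7^1 ≡ 7 (mod 1403)
7^2 ≡ 7^2 = 49 ≡ 49 (mod 1403)
7^4 ≡ 49^2 = 2401 ≡ 998 (mod 1403)
7^8 ≡ 998^2 = 996004 ≡ 1277 (mod 1403)
7^16 ≡ 1277^2 = 1630729 ≡ 443 (mod 1403)
7^32 ≡ 443^2 = 196249 ≡ 1232 (mod 1403)
7^64 ≡ 1232^2 = 1517824 ≡ 1181 (mod 1403)
7^128 ≡ 1181^2 = 1394761 ≡ 179 (mod 1403)
7^256 ≡ 179^2 = 32041 ≡ 1175 (mod 1403)
7^512 ≡ 1175^2 = 1380625 ≡ 73 (mod 1403)
7^1024 ≡ 73^2 = 5329 ≡ 1120 (mod 1403)
1402 = 1024 + 256 + 64 + 32 + 16 + 8 + 2 in binary powers of 2.
So 7^1402 ≡ 1120 · 1175 · 1181 · 1232 · 443 · 1277 · 49 ≡ 351 (mod 1403).
Since 351 ≠ 1, base 7 is a Fermat witness: 1403 is composite.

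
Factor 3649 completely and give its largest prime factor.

3649 = 41 · 89
89 is prime.
So 3649 = 41 · 89; the largest prime factor is 89.

89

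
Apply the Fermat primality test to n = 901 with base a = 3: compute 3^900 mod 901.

3^1 ≡ 3 (mod 901)
3^2 ≡ 3^2 = 9 ≡ 9 (mod 901)
3^4 ≡ 9^2 = 81 ≡ 81 (mod 901)
3^8 ≡ 81^2 = 6561 ≡ 254 (mod 901)
3^16 ≡ 254^2 = 64516 ≡ 545 (mod 901)
3^32 ≡ 545^2 = 297025 ≡ 596 (mod 901)
3^64 ≡ 596^2 = 355216 ≡ 222 (mod 901)
3^128 ≡ 222^2 = 49284 ≡ 630 (mod 901)
3^256 ≡ 630^2 = 396900 ≡ 460 (mod 901)
3^512 ≡ 460^2 = 211600 ≡ 766 (mod 901)
900 = 512 + 256 + 128 + 4 in binary powers of 2.
So 3^900 ≡ 766 · 460 · 630 · 81 ≡ 863 (mod 901).
Since 863 ≠ 1, base 3 is a Fermat witness: 901 is composite.

863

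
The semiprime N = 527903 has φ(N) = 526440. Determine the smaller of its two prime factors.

φ(n) = (p−1)(q−1) = n − (p+q) + 1, so p + q = 527903 − 526440 + 1 = 1464.
p and q are the roots of t² − 1464t + 527903 = 0.
Discriminant: 1464² − 4·527903 = 2143296 − 2111612 = 31684; √31684 = 178.
q = (1464 − 178)/2 = 643, p = (1464 + 178)/2 = 821.
Check: 643 · 821 = 527903.

643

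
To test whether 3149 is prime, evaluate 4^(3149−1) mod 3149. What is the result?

4^1 ≡ 4 (mod 3149)
4^2 ≡ 4^2 = 16 ≡ 16 (mod 3149)
4^4 ≡ 16^2 = 256 ≡ 256 (mod 3149)
4^8 ≡ 256^2 = 65536 ≡ 2556 (mod 3149)
4^16 ≡ 2556^2 = 6533136 ≡ 2110 (mod 3149)
4^32 ≡ 2110^2 = 4452100 ≡ 2563 (mod 3149)
4^64 ≡ 2563^2 = 6568969 ≡ 155 (mod 3149)
4^128 ≡ 155^2 = 24025 ≡ 1982 (mod 3149)
4^256 ≡ 1982^2 = 3928324 ≡ 1521 (mod 3149)
4^512 ≡ 1521^2 = 2313441 ≡ 2075 (mod 3149)
4^1024 ≡ 2075^2 = 4305625 ≡ 942 (mod 3149)
4^2048 ≡ 942^2 = 887364 ≡ 2495 (mod 3149)
3148 = 2048 + 1024 + 64 + 8 + 4 in binary powers of 2.
So 4^3148 ≡ 2495 · 942 · 155 · 2556 · 256 ≡ 3138 (mod 3149).
Since 3138 ≠ 1, base 4 is a Fermat witness: 3149 is composite.

3138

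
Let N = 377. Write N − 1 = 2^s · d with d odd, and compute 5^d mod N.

377 − 1 = 376 = 2^3 · 47, so d = 47.
5^1 ≡ 5 (mod 377)
5^2 ≡ 5^2 = 25 ≡ 25 (mod 377)
5^4 ≡ 25^2 = 625 ≡ 248 (mod 377)
5^8 ≡ 248^2 = 61504 ≡ 53 (mod 377)
5^16 ≡ 53^2 = 2809 ≡ 170 (mod 377)
5^32 ≡ 170^2 = 28900 ≡ 248 (mod 377)
47 = 32 + 8 + 4 + 2 + 1 in binary powers of 2.
So 5^47 ≡ 248 · 53 · 248 · 25 · 5 ≡ 138 (mod 377).
Squaring chain: 138 → 194 → 313; never reaches −1, so base 5 is a Miller–Rabin witness that 377 is composite.

138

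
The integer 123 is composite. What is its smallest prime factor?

3

123 is odd.
Digit sum 6, divisible by 3.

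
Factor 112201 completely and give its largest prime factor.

73

112201 = 29 · 3869
3869 = 53 · 73
73 is prime.
So 112201 = 29 · 53 · 73; the largest prime factor is 73.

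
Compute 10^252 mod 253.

10^1 ≡ 10 (mod 253)
10^2 ≡ 10^2 = 100 ≡ 100 (mod 253)
10^4 ≡ 100^2 = 10000 ≡ 133 (mod 253)
10^8 ≡ 133^2 = 17689 ≡ 232 (mod 253)
10^16 ≡ 232^2 = 53824 ≡ 188 (mod 253)
10^32 ≡ 188^2 = 35344 ≡ 177 (mod 253)
10^64 ≡ 177^2 = 31329 ≡ 210 (mod 253)
10^128 ≡ 210^2 = 44100 ≡ 78 (mod 253)
252 = 128 + 64 + 32 + 16 + 8 + 4 in binary powers of 2.
So 10^252 ≡ 78 · 210 · 177 · 188 · 232 · 133 ≡ 177 (mod 253).
Since 177 ≠ 1, base 10 is a Fermat witness: 253 is composite.

177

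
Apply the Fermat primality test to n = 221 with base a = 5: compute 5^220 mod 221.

157

5^1 ≡ 5 (mod 221)
5^2 ≡ 5^2 = 25 ≡ 25 (mod 221)
5^4 ≡ 25^2 = 625 ≡ 183 (mod 221)
5^8 ≡ 183^2 = 33489 ≡ 118 (mod 221)
5^16 ≡ 118^2 = 13924 ≡ 1 (mod 221)
5^32 ≡ 1^2 = 1 ≡ 1 (mod 221)
5^64 ≡ 1^2 = 1 ≡ 1 (mod 221)
5^128 ≡ 1^2 = 1 ≡ 1 (mod 221)
220 = 128 + 64 + 16 + 8 + 4 in binary powers of 2.
So 5^220 ≡ 1 · 1 · 1 · 118 · 183 ≡ 157 (mod 221).
Since 157 ≠ 1, base 5 is a Fermat witness: 221 is composite.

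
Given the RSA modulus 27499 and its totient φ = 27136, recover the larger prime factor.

φ(n) = (p−1)(q−1) = n − (p+q) + 1, so p + q = 27499 − 27136 + 1 = 364.
p and q are the roots of t² − 364t + 27499 = 0.
Discriminant: 364² − 4·27499 = 132496 − 109996 = 22500; √22500 = 150.
q = (364 − 150)/2 = 107, p = (364 + 150)/2 = 257.
Check: 107 · 257 = 27499.

257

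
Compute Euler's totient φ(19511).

19224

Factor: 19511 = 109 · 179.
φ(19511) = (109−1) · (179−1) = 108 · 178 = 19224.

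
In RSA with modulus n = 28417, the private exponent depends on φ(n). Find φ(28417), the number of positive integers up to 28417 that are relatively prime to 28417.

28080

Factor: 28417 = 157 · 181.
φ(28417) = (157−1) · (181−1) = 156 · 180 = 28080.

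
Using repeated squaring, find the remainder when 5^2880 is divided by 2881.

5^1 ≡ 5 (mod 2881)
5^2 ≡ 5^2 = 25 ≡ 25 (mod 2881)
5^4 ≡ 25^2 = 625 ≡ 625 (mod 2881)
5^8 ≡ 625^2 = 390625 ≡ 1690 (mod 2881)
5^16 ≡ 1690^2 = 2856100 ≡ 1029 (mod 2881)
5^32 ≡ 1029^2 = 1058841 ≡ 1514 (mod 2881)
5^64 ≡ 1514^2 = 2292196 ≡ 1801 (mod 2881)
5^128 ≡ 1801^2 = 3243601 ≡ 2476 (mod 2881)
5^256 ≡ 2476^2 = 6130576 ≡ 2689 (mod 2881)
5^512 ≡ 2689^2 = 7230721 ≡ 2292 (mod 2881)
5^1024 ≡ 2292^2 = 5253264 ≡ 1201 (mod 2881)
5^2048 ≡ 1201^2 = 1442401 ≡ 1901 (mod 2881)
2880 = 2048 + 512 + 256 + 64 in binary powers of 2.
So 5^2880 ≡ 1901 · 2292 · 2689 · 1801 ≡ 1466 (mod 2881).
Since 1466 ≠ 1, base 5 is a Fermat witness: 2881 is composite.

1466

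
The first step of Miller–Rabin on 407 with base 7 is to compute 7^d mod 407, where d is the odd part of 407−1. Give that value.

407 − 1 = 406 = 2^1 · 203, so d = 203.
7^1 ≡ 7 (mod 407)
7^2 ≡ 7^2 = 49 ≡ 49 (mod 407)
7^4 ≡ 49^2 = 2401 ≡ 366 (mod 407)
7^8 ≡ 366^2 = 133956 ≡ 53 (mod 407)
7^16 ≡ 53^2 = 2809 ≡ 367 (mod 407)
7^32 ≡ 367^2 = 134689 ≡ 379 (mod 407)
7^64 ≡ 379^2 = 143641 ≡ 377 (mod 407)
7^128 ≡ 377^2 = 142129 ≡ 86 (mod 407)
203 = 128 + 64 + 8 + 2 + 1 in binary powers of 2.
So 7^203 ≡ 86 · 377 · 53 · 49 · 7 ≡ 46 (mod 407).
Squaring chain: 46; never reaches −1, so base 7 is a Miller–Rabin witness that 407 is composite.

46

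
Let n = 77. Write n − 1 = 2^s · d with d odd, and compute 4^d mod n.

77 − 1 = 76 = 2^2 · 19, so d = 19.
4^1 ≡ 4 (mod 77)
4^2 ≡ 4^2 = 16 ≡ 16 (mod 77)
4^4 ≡ 16^2 = 256 ≡ 25 (mod 77)
4^8 ≡ 25^2 = 625 ≡ 9 (mod 77)
4^16 ≡ 9^2 = 81 ≡ 4 (mod 77)
19 = 16 + 2 + 1 in binary powers of 2.
So 4^19 ≡ 4 · 16 · 4 ≡ 25 (mod 77).
Squaring chain: 25 → 9; never reaches −1, so base 4 is a Miller–Rabin witness that 77 is composite.

25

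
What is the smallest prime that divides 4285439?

4285439 is odd.
Digit sum 35, not divisible by 3.
Ends in 9: not divisible by 5.
7: 4285439 = 7·612205 + 4
11: 4285439 = 11·389585 + 4
13: 4285439 = 13·329649 + 2
17: 4285439 = 17·252084 + 11
19: 4285439 = 19·225549 + 8
23: 4285439 = 23·186323 + 10
29: 4285439 = 29·147773 + 22
31: 4285439 = 31·138239 + 30
37: 4285439 = 37·115822 + 25
41: 4285439 = 41·104522 + 37
43: 4285439 = 43·99661 + 16
47: 4285439 = 47·91179 + 26
53: 4285439 = 53·80857 + 18
59: 4285439 = 59·72634 + 33
61: 4285439 = 61·70253 + 6
67: 4285439 = 67·63961 + 52
71: 4285439 = 71·60358 + 21
73: 4285439 = 73·58704 + 47
79: 4285439 = 79·54246 + 5
83: 4285439 = 83·51631 + 66
89: 4285439 = 89·48151

89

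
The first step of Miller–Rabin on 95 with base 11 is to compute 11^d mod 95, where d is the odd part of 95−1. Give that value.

95 − 1 = 94 = 2^1 · 47, so d = 47.
11^1 ≡ 11 (mod 95)
11^2 ≡ 11^2 = 121 ≡ 26 (mod 95)
11^4 ≡ 26^2 = 676 ≡ 11 (mod 95)
11^8 ≡ 11^2 = 121 ≡ 26 (mod 95)
11^16 ≡ 26^2 = 676 ≡ 11 (mod 95)
11^32 ≡ 11^2 = 121 ≡ 26 (mod 95)
47 = 32 + 8 + 4 + 2 + 1 in binary powers of 2.
So 11^47 ≡ 26 · 26 · 11 · 26 · 11 ≡ 26 (mod 95).
Squaring chain: 26; never reaches −1, so base 11 is a Miller–Rabin witness that 95 is composite.

26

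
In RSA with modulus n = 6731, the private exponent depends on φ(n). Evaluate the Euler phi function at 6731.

6552

Factor: 6731 = 53 · 127.
φ(6731) = (53−1) · (127−1) = 52 · 126 = 6552.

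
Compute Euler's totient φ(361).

Factor: 361 = 19^2.
φ(361) = 19^1·(19−1) = 342.

342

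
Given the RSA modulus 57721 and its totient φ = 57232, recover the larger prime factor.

293

φ(n) = (p−1)(q−1) = n − (p+q) + 1, so p + q = 57721 − 57232 + 1 = 490.
p and q are the roots of t² − 490t + 57721 = 0.
Discriminant: 490² − 4·57721 = 240100 − 230884 = 9216; √9216 = 96.
q = (490 − 96)/2 = 197, p = (490 + 96)/2 = 293.
Check: 197 · 293 = 57721.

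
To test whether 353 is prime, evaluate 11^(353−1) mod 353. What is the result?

11^1 ≡ 11 (mod 353)
11^2 ≡ 11^2 = 121 ≡ 121 (mod 353)
11^4 ≡ 121^2 = 14641 ≡ 168 (mod 353)
11^8 ≡ 168^2 = 28224 ≡ 337 (mod 353)
11^16 ≡ 337^2 = 113569 ≡ 256 (mod 353)
11^32 ≡ 256^2 = 65536 ≡ 231 (mod 353)
11^64 ≡ 231^2 = 53361 ≡ 58 (mod 353)
11^128 ≡ 58^2 = 3364 ≡ 187 (mod 353)
11^256 ≡ 187^2 = 34969 ≡ 22 (mod 353)
352 = 256 + 64 + 32 in binary powers of 2.
So 11^352 ≡ 22 · 58 · 231 ≡ 1 (mod 353).
Since the result is 1, base 11 gives no evidence that 353 is composite.

1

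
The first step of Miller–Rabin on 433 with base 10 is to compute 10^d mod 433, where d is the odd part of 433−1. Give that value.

433 − 1 = 432 = 2^4 · 27, so d = 27.
10^1 ≡ 10 (mod 433)
10^2 ≡ 10^2 = 100 ≡ 100 (mod 433)
10^4 ≡ 100^2 = 10000 ≡ 41 (mod 433)
10^8 ≡ 41^2 = 1681 ≡ 382 (mod 433)
10^16 ≡ 382^2 = 145924 ≡ 3 (mod 433)
27 = 16 + 8 + 2 + 1 in binary powers of 2.
So 10^27 ≡ 3 · 382 · 100 · 10 ≡ 282 (mod 433).
Squaring chain: 282 → 285 → 254 → 432; reaches −1, so base 10 does not prove 433 composite.

282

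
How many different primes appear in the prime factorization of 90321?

90321 = 3 · 30107
30107 = 7 · 4301
4301 = 11 · 391
391 = 17 · 23
90321 = 3 · 7 · 11 · 17 · 23, which has 5 distinct prime factors.

5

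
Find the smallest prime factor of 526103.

526103 is odd.
Digit sum 17, not divisible by 3.
Ends in 3: not divisible by 5.
7: 526103 = 7·75157 + 4
11: 526103 = 11·47827 + 6
13: 526103 = 13·40469 + 6
17: 526103 = 17·30947 + 4
19: 526103 = 19·27689 + 12
23: 526103 = 23·22874 + 1
29: 526103 = 29·18141 + 14
31: 526103 = 31·16971 + 2
37: 526103 = 37·14219

37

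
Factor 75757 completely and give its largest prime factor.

75757 = 11 · 6887
6887 = 71 · 97
97 is prime.
So 75757 = 11 · 71 · 97; the largest prime factor is 97.

97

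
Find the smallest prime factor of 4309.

4309 is odd.
Digit sum 16, not divisible by 3.
Ends in 9: not divisible by 5.
7: 4309 = 7·615 + 4
11: 4309 = 11·391 + 8
13: 4309 = 13·331 + 6
17: 4309 = 17·253 + 8
19: 4309 = 19·226 + 15
23: 4309 = 23·187 + 8
29: 4309 = 29·148 + 17
31: 4309 = 31·139

31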